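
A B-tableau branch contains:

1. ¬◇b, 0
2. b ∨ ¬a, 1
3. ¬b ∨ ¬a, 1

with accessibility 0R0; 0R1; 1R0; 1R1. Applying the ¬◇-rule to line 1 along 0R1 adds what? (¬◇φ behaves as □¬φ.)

¬b, 1

¬◇φ behaves as □¬φ: propagate the negated body to each accessible world.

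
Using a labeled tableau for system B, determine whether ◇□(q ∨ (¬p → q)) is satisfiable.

1. ◇□(q ∨ (¬p → q)), 0
2. □(q ∨ (¬p → q)), 1   [◇-rule on 1: fresh world 1, 0R1]
3. q ∨ (¬p → q), 0   [□-rule on 2 via 1R0]
4. q ∨ (¬p → q), 1   [□-rule on 2 via 1R1]
5. ¬p → q, 0   [∨-rule on 3 (branches; this branch)]
6. ¬p → q, 1   [∨-rule on 4 (branches; this branch)]
7. q, 0   [→-rule on 5 (branches; this branch)]
8. q, 1   [→-rule on 6 (branches; this branch)]
Accessibility: 0R0, 0R1, 1R0, 1R1

Satisfiable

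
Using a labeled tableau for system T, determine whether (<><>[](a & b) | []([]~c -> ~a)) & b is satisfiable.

1. (<><>[](a & b) | []([]~c -> ~a)) & b, 0
2. <><>[](a & b) | []([]~c -> ~a), 0
3. b, 0
4. []([]~c -> ~a), 0
5. []~c -> ~a, 0
6. ~a, 0
Accessibility: 0R0

Satisfiable (open branch found)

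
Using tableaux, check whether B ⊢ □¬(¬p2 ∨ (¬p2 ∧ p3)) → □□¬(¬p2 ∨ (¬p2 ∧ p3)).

Tableau for the negation ¬(□¬(¬p2 ∨ (¬p2 ∧ p3)) → □□¬(¬p2 ∨ (¬p2 ∧ p3))):
1. ¬(□¬(¬p2 ∨ (¬p2 ∧ p3)) → □□¬(¬p2 ∨ (¬p2 ∧ p3))), w0
2. □¬(¬p2 ∨ (¬p2 ∧ p3)), w0
3. ¬□□¬(¬p2 ∨ (¬p2 ∧ p3)), w0
4. ¬(¬p2 ∨ (¬p2 ∧ p3)), w0
5. p2, w0
6. ¬(¬p2 ∧ p3), w0
7. ¬p3, w0
8. ¬□¬(¬p2 ∨ (¬p2 ∧ p3)), w1
9. ¬(¬p2 ∨ (¬p2 ∧ p3)), w1
10. p2, w1
11. ¬(¬p2 ∧ p3), w1
12. ¬p3, w1
13. ¬p2 ∨ (¬p2 ∧ p3), w2
14. ¬p2 ∧ p3, w2
15. ¬p2, w2
16. p3, w2
Accessibility: w0Rw0, w0Rw1, w1Rw0, w1Rw1, w1Rw2, w2Rw1, w2Rw2
The negation has an open branch (countermodel exists).

No, not valid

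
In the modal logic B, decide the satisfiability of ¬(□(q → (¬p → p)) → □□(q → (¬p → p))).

1. ¬(□(q → (¬p → p)) → □□(q → (¬p → p))), 0
2. □(q → (¬p → p)), 0
3. ¬□□(q → (¬p → p)), 0
4. q → (¬p → p), 0
5. ¬p → p, 0
6. p, 0
7. ¬□(q → (¬p → p)), 1
8. q → (¬p → p), 1
9. ¬p → p, 1
10. p, 1
11. ¬(q → (¬p → p)), 2
12. q, 2
13. ¬(¬p → p), 2
14. ¬p, 2
Accessibility: 0R0, 0R1, 1R0, 1R1, 1R2, 2R1, 2R2

Yes, satisfiable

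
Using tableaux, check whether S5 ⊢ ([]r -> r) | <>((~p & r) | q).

Tableau for the negation ~(([]r -> r) | <>((~p & r) | q)):
1. ~(([]r -> r) | <>((~p & r) | q)), 0
2. ~([]r -> r), 0
3. ~<>((~p & r) | q), 0
4. []r, 0
5. ~r, 0
6. ~((~p & r) | q), 0
7. ~(~p & r), 0
8. ~q, 0
9. r, 0
Accessibility: 0R0
Branch closes: r and ~r both at 0.
All branches of the negation close; one closing branch shown above.

Valid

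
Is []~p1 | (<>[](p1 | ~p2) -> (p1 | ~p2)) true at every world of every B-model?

Valid in B

Tableau for the negation ~([]~p1 | (<>[](p1 | ~p2) -> (p1 | ~p2))):
1. ~([]~p1 | (<>[](p1 | ~p2) -> (p1 | ~p2))), w0
2. ~[]~p1, w0
3. ~(<>[](p1 | ~p2) -> (p1 | ~p2)), w0
4. <>[](p1 | ~p2), w0
5. ~(p1 | ~p2), w0
6. ~p1, w0
7. p2, w0
8. p1, w1
9. [](p1 | ~p2), w2
10. p1 | ~p2, w0
11. p1 | ~p2, w2
12. ~p2, w0
Accessibility: w0Rw0, w0Rw1, w0Rw2, w1Rw0, w1Rw1, w2Rw0, w2Rw2
Branch closes: p2 and ~p2 both at w0.
Every branch of the negation's tableau closes; the branch above is one of them.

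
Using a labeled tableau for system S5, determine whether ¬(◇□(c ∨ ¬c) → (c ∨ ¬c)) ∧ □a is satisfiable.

1. ¬(◇□(c ∨ ¬c) → (c ∨ ¬c)) ∧ □a, u
2. ¬(◇□(c ∨ ¬c) → (c ∨ ¬c)), u   [∧-rule on 1]
3. □a, u   [∧-rule on 1]
4. ◇□(c ∨ ¬c), u   [¬→-rule on 2]
5. ¬(c ∨ ¬c), u   [¬→-rule on 2]
6. ¬c, u   [¬∨-rule on 5]
7. c, u   [¬∨-rule on 5]
Accessibility: uRu
Branch closes: c and ¬c both at u.
Every branch closes; the branch above is one of them.

Unsatisfiable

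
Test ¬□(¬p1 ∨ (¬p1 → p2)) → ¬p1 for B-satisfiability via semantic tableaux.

1. ¬□(¬p1 ∨ (¬p1 → p2)) → ¬p1, u
2. ¬p1, u   [→-rule on 1 (branches; this branch)]
Accessibility: uRu

Satisfiable (open branch found)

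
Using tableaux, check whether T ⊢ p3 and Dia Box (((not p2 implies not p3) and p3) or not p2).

Not valid

Tableau for the negation not (p3 and Dia Box (((not p2 implies not p3) and p3) or not p2)):
1. not (p3 and Dia Box (((not p2 implies not p3) and p3) or not p2)), u
2. not Dia Box (((not p2 implies not p3) and p3) or not p2), u
3. not Box (((not p2 implies not p3) and p3) or not p2), u
4. not (((not p2 implies not p3) and p3) or not p2), v
5. not ((not p2 implies not p3) and p3), v
6. p2, v
7. not Box (((not p2 implies not p3) and p3) or not p2), v
8. not p3, v
9. not (((not p2 implies not p3) and p3) or not p2), w
10. not ((not p2 implies not p3) and p3), w
11. p2, w
12. not p3, w
Accessibility: uRu, uRv, vRv, vRw, wRw
The negation has an open branch (countermodel exists).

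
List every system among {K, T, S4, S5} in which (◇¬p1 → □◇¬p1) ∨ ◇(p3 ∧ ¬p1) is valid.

S5-tableau for the negation ¬((◇¬p1 → □◇¬p1) ∨ ◇(p3 ∧ ¬p1)):
1. ¬((◇¬p1 → □◇¬p1) ∨ ◇(p3 ∧ ¬p1)), 0
2. ¬(◇¬p1 → □◇¬p1), 0
3. ¬◇(p3 ∧ ¬p1), 0
4. ◇¬p1, 0
5. ¬□◇¬p1, 0
6. ¬(p3 ∧ ¬p1), 0
7. ¬p3, 0
8. ¬p1, 1
9. ¬(p3 ∧ ¬p1), 1
10. ¬p3, 1
11. ¬◇¬p1, 2
12. ¬(p3 ∧ ¬p1), 2
13. p1, 0
14. p1, 1
Accessibility: 0R0, 0R1, 0R2, 1R0, 1R1, 1R2, 2R0, 2R1, 2R2
Branch closes: p1 and ¬p1 both at 1.
Every branch closes (one shown): valid in S5.
S4-tableau for the negation ¬((◇¬p1 → □◇¬p1) ∨ ◇(p3 ∧ ¬p1)):
1. ¬((◇¬p1 → □◇¬p1) ∨ ◇(p3 ∧ ¬p1)), 0
2. ¬(◇¬p1 → □◇¬p1), 0
3. ¬◇(p3 ∧ ¬p1), 0
4. ◇¬p1, 0
5. ¬□◇¬p1, 0
6. ¬(p3 ∧ ¬p1), 0
7. p1, 0
8. ¬p1, 1
9. ¬(p3 ∧ ¬p1), 1
10. ¬p3, 1
11. ¬◇¬p1, 2
12. ¬(p3 ∧ ¬p1), 2
13. p1, 2
Accessibility: 0R0, 0R1, 0R2, 1R1, 2R2
Complete open branch: countermodel on an S4-frame, so not valid in S4, nor in K, T (the same frame is also a K-frame and a T-frame).

S5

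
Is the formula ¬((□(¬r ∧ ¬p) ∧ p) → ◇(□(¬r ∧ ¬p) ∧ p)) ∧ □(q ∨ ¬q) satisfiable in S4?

1. ¬((□(¬r ∧ ¬p) ∧ p) → ◇(□(¬r ∧ ¬p) ∧ p)) ∧ □(q ∨ ¬q), w0
2. ¬((□(¬r ∧ ¬p) ∧ p) → ◇(□(¬r ∧ ¬p) ∧ p)), w0
3. □(q ∨ ¬q), w0
4. □(¬r ∧ ¬p) ∧ p, w0
5. ¬◇(□(¬r ∧ ¬p) ∧ p), w0
6. □(¬r ∧ ¬p), w0
7. p, w0
8. q ∨ ¬q, w0
9. ¬(□(¬r ∧ ¬p) ∧ p), w0
10. ¬r ∧ ¬p, w0
11. ¬r, w0
12. ¬p, w0
Accessibility: w0Rw0
Branch closes: p and ¬p both at w0.
(One branch shown.) All branches close.

No, unsatisfiable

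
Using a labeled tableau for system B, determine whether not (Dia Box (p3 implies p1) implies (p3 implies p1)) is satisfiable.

Unsatisfiable (every branch closes)

1. not (Dia Box (p3 implies p1) implies (p3 implies p1)), w0
2. Dia Box (p3 implies p1), w0
3. not (p3 implies p1), w0
4. p3, w0
5. not p1, w0
6. Box (p3 implies p1), w1
7. p3 implies p1, w0
8. p3 implies p1, w1
9. p1, w0
Accessibility: w0Rw0, w0Rw1, w1Rw0, w1Rw1
Branch closes: p1 and not p1 both at w0.
(One branch shown.) All branches close.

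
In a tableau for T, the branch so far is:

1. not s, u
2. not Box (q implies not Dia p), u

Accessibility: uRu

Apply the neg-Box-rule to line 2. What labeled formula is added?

a fresh world v with uRv, and not (q implies not Dia p) at v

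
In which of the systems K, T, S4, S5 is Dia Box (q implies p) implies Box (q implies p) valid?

S5-tableau for the negation not (Dia Box (q implies p) implies Box (q implies p)):
1. not (Dia Box (q implies p) implies Box (q implies p)), u
2. Dia Box (q implies p), u   [neg-implies-rule on 1]
3. not Box (q implies p), u   [neg-implies-rule on 1]
4. Box (q implies p), v   [Dia-rule on 2: fresh world v, uRv]
5. q implies p, u   [Box-rule on 4 via vRu]
6. q implies p, v   [Box-rule on 4 via vRv]
7. p, u   [implies-rule on 5 (branches; this branch)]
8. p, v   [implies-rule on 6 (branches; this branch)]
9. not (q implies p), w   [neg-Box-rule on 3: fresh world w, uRw]
10. q, w   [neg-implies-rule on 9]
11. not p, w   [neg-implies-rule on 9]
12. q implies p, w   [Box-rule on 4 via vRw]
13. p, w   [implies-rule on 12 (branches; this branch)]
Accessibility: uRu, uRv, uRw, vRu, vRv, vRw, wRu, wRv, wRw
Branch closes: p and not p both at w.
Every branch closes (one shown): valid in S5.
S4-tableau for the negation not (Dia Box (q implies p) implies Box (q implies p)):
1. not (Dia Box (q implies p) implies Box (q implies p)), u
2. Dia Box (q implies p), u   [neg-implies-rule on 1]
3. not Box (q implies p), u   [neg-implies-rule on 1]
4. Box (q implies p), v   [Dia-rule on 2: fresh world v, uRv]
5. q implies p, v   [Box-rule on 4 via vRv]
6. p, v   [implies-rule on 5 (branches; this branch)]
7. not (q implies p), w   [neg-Box-rule on 3: fresh world w, uRw]
8. q, w   [neg-implies-rule on 7]
9. not p, w   [neg-implies-rule on 7]
Accessibility: uRu, uRv, uRw, vRv, wRw
Complete open branch: countermodel on an S4-frame, so not valid in S4, nor in K, T (the same frame is also a K-frame and a T-frame).

S5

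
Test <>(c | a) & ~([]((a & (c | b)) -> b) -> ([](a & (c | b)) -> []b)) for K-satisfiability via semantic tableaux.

1. <>(c | a) & ~([]((a & (c | b)) -> b) -> ([](a & (c | b)) -> []b)), u
2. <>(c | a), u
3. ~([]((a & (c | b)) -> b) -> ([](a & (c | b)) -> []b)), u
4. []((a & (c | b)) -> b), u
5. ~([](a & (c | b)) -> []b), u
6. [](a & (c | b)), u
7. ~[]b, u
8. c | a, v
9. (a & (c | b)) -> b, v
10. a & (c | b), v
11. a, v
12. c | b, v
13. b, v
14. ~b, w
15. (a & (c | b)) -> b, w
16. a & (c | b), w
17. a, w
18. c | b, w
19. ~(a & (c | b)), w
20. c, w
21. ~(c | b), w
22. ~c, w
Accessibility: uRv, uRw
Branch closes: c and ~c both at w.
All branches of the tableau close; one closing branch shown above.

Unsatisfiable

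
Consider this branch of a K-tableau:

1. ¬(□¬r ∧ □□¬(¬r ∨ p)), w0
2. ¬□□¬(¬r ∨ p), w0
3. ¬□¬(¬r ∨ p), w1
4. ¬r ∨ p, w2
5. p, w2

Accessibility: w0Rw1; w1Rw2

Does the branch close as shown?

There is no literal clash: for every atom and world, at most one sign appears.

Not closed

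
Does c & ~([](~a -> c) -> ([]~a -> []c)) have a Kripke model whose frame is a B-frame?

Unsatisfiable

1. c & ~([](~a -> c) -> ([]~a -> []c)), u
2. c, u
3. ~([](~a -> c) -> ([]~a -> []c)), u
4. [](~a -> c), u
5. ~([]~a -> []c), u
6. []~a, u
7. ~[]c, u
8. ~a -> c, u
9. ~a, u
10. ~c, v
11. ~a -> c, v
12. ~a, v
13. c, v
Accessibility: uRu, uRv, vRu, vRv
Branch closes: c and ~c both at v.
All branches of the tableau close; one closing branch shown above.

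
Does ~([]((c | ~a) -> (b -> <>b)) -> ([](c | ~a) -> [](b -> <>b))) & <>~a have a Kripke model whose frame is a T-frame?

Unsatisfiable (every branch closes)

1. ~([]((c | ~a) -> (b -> <>b)) -> ([](c | ~a) -> [](b -> <>b))) & <>~a, w0
2. ~([]((c | ~a) -> (b -> <>b)) -> ([](c | ~a) -> [](b -> <>b))), w0
3. <>~a, w0
4. []((c | ~a) -> (b -> <>b)), w0
5. ~([](c | ~a) -> [](b -> <>b)), w0
6. [](c | ~a), w0
7. ~[](b -> <>b), w0
8. (c | ~a) -> (b -> <>b), w0
9. c | ~a, w0
10. b -> <>b, w0
11. ~a, w0
12. <>b, w0
13. ~a, w1
14. (c | ~a) -> (b -> <>b), w1
15. c | ~a, w1
16. b -> <>b, w1
17. <>b, w1
18. ~(b -> <>b), w2
19. b, w2
20. ~<>b, w2
21. (c | ~a) -> (b -> <>b), w2
22. c | ~a, w2
23. ~b, w2
Accessibility: w0Rw0, w0Rw1, w0Rw2, w1Rw1, w2Rw2
Branch closes: b and ~b both at w2.
(One branch shown.) All branches close.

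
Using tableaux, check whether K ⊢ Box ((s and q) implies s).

Valid

Tableau for the negation not Box ((s and q) implies s):
1. not Box ((s and q) implies s), w0
2. not ((s and q) implies s), w1
3. s and q, w1
4. not s, w1
5. s, w1
6. q, w1
Accessibility: w0Rw1
Branch closes: s and not s both at w1.
All branches of the negation close; one closing branch shown above.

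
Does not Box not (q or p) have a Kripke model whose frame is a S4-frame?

Satisfiable (open branch found)

1. not Box not (q or p), u
2. q or p, v   [neg-Box-rule on 1: fresh world v, uRv]
3. p, v   [or-rule on 2 (branches; this branch)]
Accessibility: uRu, uRv, vRv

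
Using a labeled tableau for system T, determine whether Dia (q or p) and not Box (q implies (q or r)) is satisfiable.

No, unsatisfiable

1. Dia (q or p) and not Box (q implies (q or r)), 0
2. Dia (q or p), 0   [and-rule on 1]
3. not Box (q implies (q or r)), 0   [and-rule on 1]
4. q or p, 1   [Dia-rule on 2: fresh world 1, 0R1]
5. p, 1   [or-rule on 4 (branches; this branch)]
6. not (q implies (q or r)), 2   [neg-Box-rule on 3: fresh world 2, 0R2]
7. q, 2   [neg-implies-rule on 6]
8. not (q or r), 2   [neg-implies-rule on 6]
9. not q, 2   [neg-or-rule on 8]
10. not r, 2   [neg-or-rule on 8]
Accessibility: 0R0, 0R1, 0R2, 1R1, 2R2
Branch closes: q and not q both at 2.
All branches of the tableau close; one closing branch shown above.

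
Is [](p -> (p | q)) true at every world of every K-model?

Valid in K

Tableau for the negation ~[](p -> (p | q)):
1. ~[](p -> (p | q)), u
2. ~(p -> (p | q)), v   [~[]-rule on 1: fresh world v, uRv]
3. p, v   [~->-rule on 2]
4. ~(p | q), v   [~->-rule on 2]
5. ~p, v   [~|-rule on 4]
6. ~q, v   [~|-rule on 4]
Accessibility: uRv
Branch closes: p and ~p both at v.
All branches of the negation close; one closing branch shown above.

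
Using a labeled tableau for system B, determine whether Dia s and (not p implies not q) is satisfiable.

1. Dia s and (not p implies not q), 0
2. Dia s, 0   [and-rule on 1]
3. not p implies not q, 0   [and-rule on 1]
4. not q, 0   [implies-rule on 3 (branches; this branch)]
5. s, 1   [Dia-rule on 2: fresh world 1, 0R1]
Accessibility: 0R0, 0R1, 1R0, 1R1

Satisfiable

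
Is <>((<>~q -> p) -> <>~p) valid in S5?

Tableau for the negation ~<>((<>~q -> p) -> <>~p):
1. ~<>((<>~q -> p) -> <>~p), 0
2. ~((<>~q -> p) -> <>~p), 0
3. <>~q -> p, 0
4. ~<>~p, 0
5. p, 0
Accessibility: 0R0
The negation has an open branch (countermodel exists).

No, not valid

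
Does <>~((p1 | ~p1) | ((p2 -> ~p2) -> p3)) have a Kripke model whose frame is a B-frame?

1. <>~((p1 | ~p1) | ((p2 -> ~p2) -> p3)), 0
2. ~((p1 | ~p1) | ((p2 -> ~p2) -> p3)), 1
3. ~(p1 | ~p1), 1
4. ~((p2 -> ~p2) -> p3), 1
5. ~p1, 1
6. p1, 1
Accessibility: 0R0, 0R1, 1R0, 1R1
Branch closes: p1 and ~p1 both at 1.
(One branch shown.) All branches close.

Unsatisfiable (every branch closes)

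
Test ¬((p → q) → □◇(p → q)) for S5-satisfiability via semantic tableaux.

1. ¬((p → q) → □◇(p → q)), w0
2. p → q, w0
3. ¬□◇(p → q), w0
4. q, w0
5. ¬◇(p → q), w1
6. ¬(p → q), w0
7. p, w0
8. ¬q, w0
Accessibility: w0Rw0, w0Rw1, w1Rw0, w1Rw1
Branch closes: q and ¬q both at w0.
All branches of the tableau close; one closing branch shown above.

Unsatisfiable (every branch closes)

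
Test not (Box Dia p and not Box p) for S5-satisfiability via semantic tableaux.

1. not (Box Dia p and not Box p), u
2. Box p, u
3. p, u
Accessibility: uRu

Satisfiable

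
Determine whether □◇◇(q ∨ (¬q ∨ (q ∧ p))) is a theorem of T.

Tableau for the negation ¬□◇◇(q ∨ (¬q ∨ (q ∧ p))):
1. ¬□◇◇(q ∨ (¬q ∨ (q ∧ p))), 0
2. ¬◇◇(q ∨ (¬q ∨ (q ∧ p))), 1   [¬□-rule on 1: fresh world 1, 0R1]
3. ¬◇(q ∨ (¬q ∨ (q ∧ p))), 1   [¬◇-rule on 2 via 1R1]
4. ¬(q ∨ (¬q ∨ (q ∧ p))), 1   [¬◇-rule on 3 via 1R1]
5. ¬q, 1   [¬∨-rule on 4]
6. ¬(¬q ∨ (q ∧ p)), 1   [¬∨-rule on 4]
7. q, 1   [¬∨-rule on 6]
8. ¬(q ∧ p), 1   [¬∨-rule on 6]
Accessibility: 0R0, 0R1, 1R1
Branch closes: q and ¬q both at 1.
Every branch of the negation's tableau closes; the branch above is one of them.

Valid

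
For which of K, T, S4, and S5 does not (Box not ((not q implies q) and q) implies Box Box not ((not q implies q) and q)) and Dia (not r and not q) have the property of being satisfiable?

S4-tableau for the formula:
1. not (Box not ((not q implies q) and q) implies Box Box not ((not q implies q) and q)) and Dia (not r and not q), 0
2. not (Box not ((not q implies q) and q) implies Box Box not ((not q implies q) and q)), 0   [and-rule on 1]
3. Dia (not r and not q), 0   [and-rule on 1]
4. Box not ((not q implies q) and q), 0   [neg-implies-rule on 2]
5. not Box Box not ((not q implies q) and q), 0   [neg-implies-rule on 2]
6. not ((not q implies q) and q), 0   [Box-rule on 4 via 0R0]
7. not (not q implies q), 0   [neg-and-rule on 6 (branches; this branch)]
8. not q, 0   [neg-implies-rule on 7]
9. not r and not q, 1   [Dia-rule on 3: fresh world 1, 0R1]
10. not r, 1   [and-rule on 9]
11. not q, 1   [and-rule on 9]
12. not ((not q implies q) and q), 1   [Box-rule on 4 via 0R1]
13. not (not q implies q), 1   [neg-and-rule on 12 (branches; this branch)]
14. not Box not ((not q implies q) and q), 2   [neg-Box-rule on 5: fresh world 2, 0R2]
15. not ((not q implies q) and q), 2   [Box-rule on 4 via 0R2]
16. not (not q implies q), 2   [neg-and-rule on 15 (branches; this branch)]
17. not q, 2   [neg-implies-rule on 16]
18. (not q implies q) and q, 3   [neg-Box-rule on 14: fresh world 3, 2R3]
19. not q implies q, 3   [and-rule on 18]
20. q, 3   [and-rule on 18]
21. not ((not q implies q) and q), 3   [Box-rule on 4 via 0R3]
22. not (not q implies q), 3   [neg-and-rule on 21 (branches; this branch)]
23. not q, 3   [neg-implies-rule on 22]
Accessibility: 0R0, 0R1, 0R2, 0R3, 1R1, 2R2, 2R3, 3R3
Branch closes: q and not q both at 3.
Every branch closes (one shown): unsatisfiable in S4, hence also in S5 (every S5-frame is an S4-frame).
T-tableau for the formula:
1. not (Box not ((not q implies q) and q) implies Box Box not ((not q implies q) and q)) and Dia (not r and not q), 0
2. not (Box not ((not q implies q) and q) implies Box Box not ((not q implies q) and q)), 0   [and-rule on 1]
3. Dia (not r and not q), 0   [and-rule on 1]
4. Box not ((not q implies q) and q), 0   [neg-implies-rule on 2]
5. not Box Box not ((not q implies q) and q), 0   [neg-implies-rule on 2]
6. not ((not q implies q) and q), 0   [Box-rule on 4 via 0R0]
7. not q, 0   [neg-and-rule on 6 (branches; this branch)]
8. not r and not q, 1   [Dia-rule on 3: fresh world 1, 0R1]
9. not r, 1   [and-rule on 8]
10. not q, 1   [and-rule on 8]
11. not ((not q implies q) and q), 1   [Box-rule on 4 via 0R1]
12. not Box not ((not q implies q) and q), 2   [neg-Box-rule on 5: fresh world 2, 0R2]
13. not ((not q implies q) and q), 2   [Box-rule on 4 via 0R2]
14. not q, 2   [neg-and-rule on 13 (branches; this branch)]
15. (not q implies q) and q, 3   [neg-Box-rule on 12: fresh world 3, 2R3]
16. not q implies q, 3   [and-rule on 15]
17. q, 3   [and-rule on 15]
Accessibility: 0R0, 0R1, 0R2, 1R1, 2R2, 2R3, 3R3
Complete open branch: satisfiable in T, hence also in K (this T-model is also a K-model).

K, T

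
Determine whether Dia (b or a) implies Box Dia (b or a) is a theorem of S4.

Tableau for the negation not (Dia (b or a) implies Box Dia (b or a)):
1. not (Dia (b or a) implies Box Dia (b or a)), u
2. Dia (b or a), u
3. not Box Dia (b or a), u
4. b or a, v
5. a, v
6. not Dia (b or a), w
7. not (b or a), w
8. not b, w
9. not a, w
Accessibility: uRu, uRv, uRw, vRv, wRw
The negation has an open branch (countermodel exists).

Not valid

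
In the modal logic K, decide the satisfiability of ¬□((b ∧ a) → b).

1. ¬□((b ∧ a) → b), 0
2. ¬((b ∧ a) → b), 1   [¬□-rule on 1: fresh world 1, 0R1]
3. b ∧ a, 1   [¬→-rule on 2]
4. ¬b, 1   [¬→-rule on 2]
5. b, 1   [∧-rule on 3]
6. a, 1   [∧-rule on 3]
Accessibility: 0R1
Branch closes: b and ¬b both at 1.
All branches of the tableau close; one closing branch shown above.

Unsatisfiable (every branch closes)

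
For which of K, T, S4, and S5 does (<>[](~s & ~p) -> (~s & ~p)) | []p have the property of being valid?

S5-tableau for the negation ~((<>[](~s & ~p) -> (~s & ~p)) | []p):
1. ~((<>[](~s & ~p) -> (~s & ~p)) | []p), u
2. ~(<>[](~s & ~p) -> (~s & ~p)), u
3. ~[]p, u
4. <>[](~s & ~p), u
5. ~(~s & ~p), u
6. p, u
7. ~p, v
8. [](~s & ~p), w
9. ~s & ~p, u
10. ~s, u
11. ~p, u
Accessibility: uRu, uRv, uRw, vRu, vRv, vRw, wRu, wRv, wRw
Branch closes: p and ~p both at u.
Every branch closes (one shown): valid in S5.
S4-tableau for the negation ~((<>[](~s & ~p) -> (~s & ~p)) | []p):
1. ~((<>[](~s & ~p) -> (~s & ~p)) | []p), u
2. ~(<>[](~s & ~p) -> (~s & ~p)), u
3. ~[]p, u
4. <>[](~s & ~p), u
5. ~(~s & ~p), u
6. p, u
7. ~p, v
8. [](~s & ~p), w
9. ~s & ~p, w
10. ~s, w
11. ~p, w
Accessibility: uRu, uRv, uRw, vRv, wRw
Complete open branch: countermodel on an S4-frame, so not valid in S4, nor in K, T (the same frame is also a K-frame and a T-frame).

S5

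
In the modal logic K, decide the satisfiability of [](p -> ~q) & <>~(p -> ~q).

1. [](p -> ~q) & <>~(p -> ~q), w0
2. [](p -> ~q), w0
3. <>~(p -> ~q), w0
4. ~(p -> ~q), w1
5. p, w1
6. q, w1
7. p -> ~q, w1
8. ~q, w1
Accessibility: w0Rw1
Branch closes: q and ~q both at w1.
Every branch closes; the branch above is one of them.

Unsatisfiable (every branch closes)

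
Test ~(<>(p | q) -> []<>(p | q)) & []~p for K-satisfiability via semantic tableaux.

1. ~(<>(p | q) -> []<>(p | q)) & []~p, 0
2. ~(<>(p | q) -> []<>(p | q)), 0
3. []~p, 0
4. <>(p | q), 0
5. ~[]<>(p | q), 0
6. p | q, 1
7. ~p, 1
8. q, 1
9. ~<>(p | q), 2
10. ~p, 2
Accessibility: 0R1, 0R2

Satisfiable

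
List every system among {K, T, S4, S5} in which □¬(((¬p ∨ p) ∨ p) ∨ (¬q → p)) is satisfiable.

T-tableau for the formula:
1. □¬(((¬p ∨ p) ∨ p) ∨ (¬q → p)), 0
2. ¬(((¬p ∨ p) ∨ p) ∨ (¬q → p)), 0
3. ¬((¬p ∨ p) ∨ p), 0
4. ¬(¬q → p), 0
5. ¬(¬p ∨ p), 0
6. ¬p, 0
7. ¬q, 0
8. p, 0
Accessibility: 0R0
Branch closes: p and ¬p both at 0.
Every branch closes (one shown): unsatisfiable in T, hence also in S4, S5 (every S4/S5-frame is a T-frame).
K-tableau for the formula:
1. □¬(((¬p ∨ p) ∨ p) ∨ (¬q → p)), 0
Complete open branch: satisfiable in K.

K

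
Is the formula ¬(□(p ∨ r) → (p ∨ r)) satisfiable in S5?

1. ¬(□(p ∨ r) → (p ∨ r)), 0
2. □(p ∨ r), 0
3. ¬(p ∨ r), 0
4. ¬p, 0
5. ¬r, 0
6. p ∨ r, 0
7. r, 0
Accessibility: 0R0
Branch closes: r and ¬r both at 0.
(One branch shown.) All branches close.

Unsatisfiable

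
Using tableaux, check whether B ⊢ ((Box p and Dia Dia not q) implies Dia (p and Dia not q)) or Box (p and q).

Valid in B

Tableau for the negation not (((Box p and Dia Dia not q) implies Dia (p and Dia not q)) or Box (p and q)):
1. not (((Box p and Dia Dia not q) implies Dia (p and Dia not q)) or Box (p and q)), 0
2. not ((Box p and Dia Dia not q) implies Dia (p and Dia not q)), 0   [neg-or-rule on 1]
3. not Box (p and q), 0   [neg-or-rule on 1]
4. Box p and Dia Dia not q, 0   [neg-implies-rule on 2]
5. not Dia (p and Dia not q), 0   [neg-implies-rule on 2]
6. Box p, 0   [and-rule on 4]
7. Dia Dia not q, 0   [and-rule on 4]
8. not (p and Dia not q), 0   [neg-Dia-rule on 5 via 0R0]
9. p, 0   [Box-rule on 6 via 0R0]
10. not Dia not q, 0   [neg-and-rule on 8 (branches; this branch)]
11. q, 0   [neg-Dia-rule on 10 via 0R0]
12. not (p and q), 1   [neg-Box-rule on 3: fresh world 1, 0R1]
13. not (p and Dia not q), 1   [neg-Dia-rule on 5 via 0R1]
14. p, 1   [Box-rule on 6 via 0R1]
15. q, 1   [neg-Dia-rule on 10 via 0R1]
16. not q, 1   [neg-and-rule on 12 (branches; this branch)]
Accessibility: 0R0, 0R1, 1R0, 1R1
Branch closes: q and not q both at 1.
Every branch of the negation's tableau closes; the branch above is one of them.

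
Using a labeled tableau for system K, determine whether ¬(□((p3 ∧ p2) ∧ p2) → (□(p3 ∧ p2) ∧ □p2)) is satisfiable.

Unsatisfiable (every branch closes)

1. ¬(□((p3 ∧ p2) ∧ p2) → (□(p3 ∧ p2) ∧ □p2)), 0
2. □((p3 ∧ p2) ∧ p2), 0
3. ¬(□(p3 ∧ p2) ∧ □p2), 0
4. ¬□(p3 ∧ p2), 0
5. ¬(p3 ∧ p2), 1
6. (p3 ∧ p2) ∧ p2, 1
7. p3 ∧ p2, 1
8. p2, 1
9. p3, 1
10. ¬p2, 1
Accessibility: 0R1
Branch closes: p2 and ¬p2 both at 1.
Every branch closes; the branch above is one of them.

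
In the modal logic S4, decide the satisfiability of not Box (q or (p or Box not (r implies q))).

Satisfiable (open branch found)

1. not Box (q or (p or Box not (r implies q))), 0
2. not (q or (p or Box not (r implies q))), 1   [neg-Box-rule on 1: fresh world 1, 0R1]
3. not q, 1   [neg-or-rule on 2]
4. not (p or Box not (r implies q)), 1   [neg-or-rule on 2]
5. not p, 1   [neg-or-rule on 4]
6. not Box not (r implies q), 1   [neg-or-rule on 4]
7. r implies q, 2   [neg-Box-rule on 6: fresh world 2, 1R2]
8. q, 2   [implies-rule on 7 (branches; this branch)]
Accessibility: 0R0, 0R1, 0R2, 1R1, 1R2, 2R2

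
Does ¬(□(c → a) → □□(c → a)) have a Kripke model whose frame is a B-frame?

1. ¬(□(c → a) → □□(c → a)), u
2. □(c → a), u
3. ¬□□(c → a), u
4. c → a, u
5. a, u
6. ¬□(c → a), v
7. c → a, v
8. a, v
9. ¬(c → a), w
10. c, w
11. ¬a, w
Accessibility: uRu, uRv, vRu, vRv, vRw, wRv, wRw

Satisfiable (open branch found)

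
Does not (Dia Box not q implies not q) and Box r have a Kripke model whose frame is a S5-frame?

1. not (Dia Box not q implies not q) and Box r, u
2. not (Dia Box not q implies not q), u
3. Box r, u
4. Dia Box not q, u
5. q, u
6. r, u
7. Box not q, v
8. r, v
9. not q, u
Accessibility: uRu, uRv, vRu, vRv
Branch closes: q and not q both at u.
(One branch shown.) All branches close.

Unsatisfiable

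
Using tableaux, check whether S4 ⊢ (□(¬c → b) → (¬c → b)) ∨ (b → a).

Valid in S4

Tableau for the negation ¬((□(¬c → b) → (¬c → b)) ∨ (b → a)):
1. ¬((□(¬c → b) → (¬c → b)) ∨ (b → a)), u
2. ¬(□(¬c → b) → (¬c → b)), u
3. ¬(b → a), u
4. □(¬c → b), u
5. ¬(¬c → b), u
6. b, u
7. ¬a, u
8. ¬c, u
9. ¬b, u
Accessibility: uRu
Branch closes: b and ¬b both at u.
All branches of the negation close; one closing branch shown above.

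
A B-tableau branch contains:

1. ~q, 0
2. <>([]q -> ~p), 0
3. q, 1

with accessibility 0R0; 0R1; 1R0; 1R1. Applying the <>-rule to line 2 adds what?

a fresh world 2 with 0R2, and []q -> ~p at 2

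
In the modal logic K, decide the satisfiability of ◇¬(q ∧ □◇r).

Yes, satisfiable

1. ◇¬(q ∧ □◇r), 0
2. ¬(q ∧ □◇r), 1   [◇-rule on 1: fresh world 1, 0R1]
3. ¬□◇r, 1   [¬∧-rule on 2 (branches; this branch)]
4. ¬◇r, 2   [¬□-rule on 3: fresh world 2, 1R2]
Accessibility: 0R1, 1R2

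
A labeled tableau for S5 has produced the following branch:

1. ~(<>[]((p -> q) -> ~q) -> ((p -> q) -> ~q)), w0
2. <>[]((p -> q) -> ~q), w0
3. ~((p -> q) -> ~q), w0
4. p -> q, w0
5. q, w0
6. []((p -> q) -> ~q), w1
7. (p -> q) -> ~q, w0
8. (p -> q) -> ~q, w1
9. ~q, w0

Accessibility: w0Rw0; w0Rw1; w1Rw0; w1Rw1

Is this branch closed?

Both q and ~q appear at w0.

Closed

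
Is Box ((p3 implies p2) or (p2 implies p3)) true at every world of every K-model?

Tableau for the negation not Box ((p3 implies p2) or (p2 implies p3)):
1. not Box ((p3 implies p2) or (p2 implies p3)), w0
2. not ((p3 implies p2) or (p2 implies p3)), w1   [neg-Box-rule on 1: fresh world w1, w0Rw1]
3. not (p3 implies p2), w1   [neg-or-rule on 2]
4. not (p2 implies p3), w1   [neg-or-rule on 2]
5. p3, w1   [neg-implies-rule on 3]
6. not p2, w1   [neg-implies-rule on 3]
7. p2, w1   [neg-implies-rule on 4]
8. not p3, w1   [neg-implies-rule on 4]
Accessibility: w0Rw1
Branch closes: p2 and not p2 both at w1.
All branches of the negation close; one closing branch shown above.

Valid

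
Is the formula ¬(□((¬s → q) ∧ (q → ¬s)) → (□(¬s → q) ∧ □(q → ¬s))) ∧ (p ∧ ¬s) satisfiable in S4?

Unsatisfiable

1. ¬(□((¬s → q) ∧ (q → ¬s)) → (□(¬s → q) ∧ □(q → ¬s))) ∧ (p ∧ ¬s), w0
2. ¬(□((¬s → q) ∧ (q → ¬s)) → (□(¬s → q) ∧ □(q → ¬s))), w0   [∧-rule on 1]
3. p ∧ ¬s, w0   [∧-rule on 1]
4. □((¬s → q) ∧ (q → ¬s)), w0   [¬→-rule on 2]
5. ¬(□(¬s → q) ∧ □(q → ¬s)), w0   [¬→-rule on 2]
6. p, w0   [∧-rule on 3]
7. ¬s, w0   [∧-rule on 3]
8. (¬s → q) ∧ (q → ¬s), w0   [□-rule on 4 via w0Rw0]
9. ¬s → q, w0   [∧-rule on 8]
10. q → ¬s, w0   [∧-rule on 8]
11. ¬□(q → ¬s), w0   [¬∧-rule on 5 (branches; this branch)]
12. q, w0   [→-rule on 9 (branches; this branch)]
13. ¬(q → ¬s), w1   [¬□-rule on 11: fresh world w1, w0Rw1]
14. q, w1   [¬→-rule on 13]
15. s, w1   [¬→-rule on 13]
16. (¬s → q) ∧ (q → ¬s), w1   [□-rule on 4 via w0Rw1]
17. ¬s → q, w1   [∧-rule on 16]
18. q → ¬s, w1   [∧-rule on 16]
19. ¬s, w1   [→-rule on 18 (branches; this branch)]
Accessibility: w0Rw0, w0Rw1, w1Rw1
Branch closes: s and ¬s both at w1.
All branches of the tableau close; one closing branch shown above.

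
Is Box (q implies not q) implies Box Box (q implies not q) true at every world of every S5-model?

Valid in S5

Tableau for the negation not (Box (q implies not q) implies Box Box (q implies not q)):
1. not (Box (q implies not q) implies Box Box (q implies not q)), u
2. Box (q implies not q), u
3. not Box Box (q implies not q), u
4. q implies not q, u
5. not q, u
6. not Box (q implies not q), v
7. q implies not q, v
8. not q, v
9. not (q implies not q), w
10. q, w
11. q implies not q, w
12. not q, w
Accessibility: uRu, uRv, uRw, vRu, vRv, vRw, wRu, wRv, wRw
Branch closes: q and not q both at w.
Every branch of the negation's tableau closes; the branch above is one of them.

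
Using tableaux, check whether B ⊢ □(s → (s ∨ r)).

Tableau for the negation ¬□(s → (s ∨ r)):
1. ¬□(s → (s ∨ r)), w0
2. ¬(s → (s ∨ r)), w1
3. s, w1
4. ¬(s ∨ r), w1
5. ¬s, w1
6. ¬r, w1
Accessibility: w0Rw0, w0Rw1, w1Rw0, w1Rw1
Branch closes: s and ¬s both at w1.
All branches of the negation close; one closing branch shown above.

Yes, valid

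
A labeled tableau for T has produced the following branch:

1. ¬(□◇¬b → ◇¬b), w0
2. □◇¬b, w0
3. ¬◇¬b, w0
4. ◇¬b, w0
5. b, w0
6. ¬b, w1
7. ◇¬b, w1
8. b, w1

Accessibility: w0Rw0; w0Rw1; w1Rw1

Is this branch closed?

Both b and ¬b appear at w1.

Closed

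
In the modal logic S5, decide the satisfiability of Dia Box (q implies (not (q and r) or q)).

Satisfiable (open branch found)

1. Dia Box (q implies (not (q and r) or q)), w0
2. Box (q implies (not (q and r) or q)), w1
3. q implies (not (q and r) or q), w0
4. q implies (not (q and r) or q), w1
5. not (q and r) or q, w0
6. not (q and r) or q, w1
7. q, w0
8. q, w1
Accessibility: w0Rw0, w0Rw1, w1Rw0, w1Rw1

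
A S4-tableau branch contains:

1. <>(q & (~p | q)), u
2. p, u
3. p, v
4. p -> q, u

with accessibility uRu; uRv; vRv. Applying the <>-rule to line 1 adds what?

a fresh world w with uRw, and q & (~p | q) at w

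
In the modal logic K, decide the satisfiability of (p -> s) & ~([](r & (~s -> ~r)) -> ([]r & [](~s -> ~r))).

Unsatisfiable (every branch closes)

1. (p -> s) & ~([](r & (~s -> ~r)) -> ([]r & [](~s -> ~r))), w0
2. p -> s, w0   [&-rule on 1]
3. ~([](r & (~s -> ~r)) -> ([]r & [](~s -> ~r))), w0   [&-rule on 1]
4. [](r & (~s -> ~r)), w0   [~->-rule on 3]
5. ~([]r & [](~s -> ~r)), w0   [~->-rule on 3]
6. s, w0   [->-rule on 2 (branches; this branch)]
7. ~[](~s -> ~r), w0   [~&-rule on 5 (branches; this branch)]
8. ~(~s -> ~r), w1   [~[]-rule on 7: fresh world w1, w0Rw1]
9. ~s, w1   [~->-rule on 8]
10. r, w1   [~->-rule on 8]
11. r & (~s -> ~r), w1   [[]-rule on 4 via w0Rw1]
12. ~s -> ~r, w1   [&-rule on 11]
13. ~r, w1   [->-rule on 12 (branches; this branch)]
Accessibility: w0Rw1
Branch closes: r and ~r both at w1.
(One branch shown.) All branches close.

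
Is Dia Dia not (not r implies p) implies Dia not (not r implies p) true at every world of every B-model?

No, not valid

Tableau for the negation not (Dia Dia not (not r implies p) implies Dia not (not r implies p)):
1. not (Dia Dia not (not r implies p) implies Dia not (not r implies p)), 0
2. Dia Dia not (not r implies p), 0
3. not Dia not (not r implies p), 0
4. not r implies p, 0
5. p, 0
6. Dia not (not r implies p), 1
7. not r implies p, 1
8. p, 1
9. not (not r implies p), 2
10. not r, 2
11. not p, 2
Accessibility: 0R0, 0R1, 1R0, 1R1, 1R2, 2R1, 2R2
The negation has an open branch (countermodel exists).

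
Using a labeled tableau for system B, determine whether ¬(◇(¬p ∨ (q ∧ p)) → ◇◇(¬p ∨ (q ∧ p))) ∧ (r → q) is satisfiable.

1. ¬(◇(¬p ∨ (q ∧ p)) → ◇◇(¬p ∨ (q ∧ p))) ∧ (r → q), 0
2. ¬(◇(¬p ∨ (q ∧ p)) → ◇◇(¬p ∨ (q ∧ p))), 0
3. r → q, 0
4. ◇(¬p ∨ (q ∧ p)), 0
5. ¬◇◇(¬p ∨ (q ∧ p)), 0
6. ¬◇(¬p ∨ (q ∧ p)), 0
7. ¬(¬p ∨ (q ∧ p)), 0
8. p, 0
9. ¬(q ∧ p), 0
10. ¬r, 0
11. ¬q, 0
12. ¬p ∨ (q ∧ p), 1
13. ¬◇(¬p ∨ (q ∧ p)), 1
14. ¬(¬p ∨ (q ∧ p)), 1
15. p, 1
16. ¬(q ∧ p), 1
17. q ∧ p, 1
18. q, 1
19. ¬p, 1
Accessibility: 0R0, 0R1, 1R0, 1R1
Branch closes: p and ¬p both at 1.
All branches of the tableau close; one closing branch shown above.

Unsatisfiable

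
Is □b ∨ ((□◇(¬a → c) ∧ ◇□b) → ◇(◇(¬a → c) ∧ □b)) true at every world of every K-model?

Tableau for the negation ¬(□b ∨ ((□◇(¬a → c) ∧ ◇□b) → ◇(◇(¬a → c) ∧ □b))):
1. ¬(□b ∨ ((□◇(¬a → c) ∧ ◇□b) → ◇(◇(¬a → c) ∧ □b))), u
2. ¬□b, u   [¬∨-rule on 1]
3. ¬((□◇(¬a → c) ∧ ◇□b) → ◇(◇(¬a → c) ∧ □b)), u   [¬∨-rule on 1]
4. □◇(¬a → c) ∧ ◇□b, u   [¬→-rule on 3]
5. ¬◇(◇(¬a → c) ∧ □b), u   [¬→-rule on 3]
6. □◇(¬a → c), u   [∧-rule on 4]
7. ◇□b, u   [∧-rule on 4]
8. ¬b, v   [¬□-rule on 2: fresh world v, uRv]
9. ¬(◇(¬a → c) ∧ □b), v   [¬◇-rule on 5 via uRv]
10. ◇(¬a → c), v   [□-rule on 6 via uRv]
11. ¬□b, v   [¬∧-rule on 9 (branches; this branch)]
12. □b, w   [◇-rule on 7: fresh world w, uRw]
13. ¬(◇(¬a → c) ∧ □b), w   [¬◇-rule on 5 via uRw]
14. ◇(¬a → c), w   [□-rule on 6 via uRw]
15. ¬□b, w   [¬∧-rule on 13 (branches; this branch)]
16. ¬a → c, x   [◇-rule on 10: fresh world x, vRx]
17. c, x   [→-rule on 16 (branches; this branch)]
18. ¬b, y   [¬□-rule on 11: fresh world y, vRy]
19. ¬a → c, z   [◇-rule on 14: fresh world z, wRz]
20. b, z   [□-rule on 12 via wRz]
21. c, z   [→-rule on 19 (branches; this branch)]
22. ¬b, w6   [¬□-rule on 15: fresh world w6, wRw6]
23. b, w6   [□-rule on 12 via wRw6]
Accessibility: uRv, uRw, vRx, vRy, wRz, wRw6
Branch closes: b and ¬b both at w6.
All branches of the negation close; one closing branch shown above.

Valid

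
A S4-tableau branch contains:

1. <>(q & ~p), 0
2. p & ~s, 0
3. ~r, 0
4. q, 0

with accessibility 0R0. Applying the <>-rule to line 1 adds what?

a fresh world 1 with 0R1, and q & ~p at 1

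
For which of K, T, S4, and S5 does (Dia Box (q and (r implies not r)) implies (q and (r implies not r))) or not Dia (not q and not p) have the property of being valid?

S5-tableau for the negation not ((Dia Box (q and (r implies not r)) implies (q and (r implies not r))) or not Dia (not q and not p)):
1. not ((Dia Box (q and (r implies not r)) implies (q and (r implies not r))) or not Dia (not q and not p)), w0
2. not (Dia Box (q and (r implies not r)) implies (q and (r implies not r))), w0
3. Dia (not q and not p), w0
4. Dia Box (q and (r implies not r)), w0
5. not (q and (r implies not r)), w0
6. not (r implies not r), w0
7. r, w0
8. not q and not p, w1
9. not q, w1
10. not p, w1
11. Box (q and (r implies not r)), w2
12. q and (r implies not r), w0
13. q, w0
14. r implies not r, w0
15. q and (r implies not r), w1
16. q, w1
17. r implies not r, w1
Accessibility: w0Rw0, w0Rw1, w0Rw2, w1Rw0, w1Rw1, w1Rw2, w2Rw0, w2Rw1, w2Rw2
Branch closes: q and not q both at w1.
Every branch closes (one shown): valid in S5.
S4-tableau for the negation not ((Dia Box (q and (r implies not r)) implies (q and (r implies not r))) or not Dia (not q and not p)):
1. not ((Dia Box (q and (r implies not r)) implies (q and (r implies not r))) or not Dia (not q and not p)), w0
2. not (Dia Box (q and (r implies not r)) implies (q and (r implies not r))), w0
3. Dia (not q and not p), w0
4. Dia Box (q and (r implies not r)), w0
5. not (q and (r implies not r)), w0
6. not (r implies not r), w0
7. r, w0
8. not q and not p, w1
9. not q, w1
10. not p, w1
11. Box (q and (r implies not r)), w2
12. q and (r implies not r), w2
13. q, w2
14. r implies not r, w2
15. not r, w2
Accessibility: w0Rw0, w0Rw1, w0Rw2, w1Rw1, w2Rw2
Complete open branch: countermodel on an S4-frame, so not valid in S4, nor in K, T (the same frame is also a K-frame and a T-frame).

S5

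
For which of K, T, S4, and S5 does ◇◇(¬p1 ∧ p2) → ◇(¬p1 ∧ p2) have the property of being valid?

S4, S5

S4-tableau for the negation ¬(◇◇(¬p1 ∧ p2) → ◇(¬p1 ∧ p2)):
1. ¬(◇◇(¬p1 ∧ p2) → ◇(¬p1 ∧ p2)), u
2. ◇◇(¬p1 ∧ p2), u
3. ¬◇(¬p1 ∧ p2), u
4. ¬(¬p1 ∧ p2), u
5. ¬p2, u
6. ◇(¬p1 ∧ p2), v
7. ¬(¬p1 ∧ p2), v
8. ¬p2, v
9. ¬p1 ∧ p2, w
10. ¬p1, w
11. p2, w
12. ¬(¬p1 ∧ p2), w
13. ¬p2, w
Accessibility: uRu, uRv, uRw, vRv, vRw, wRw
Branch closes: p2 and ¬p2 both at w.
Every branch closes (one shown): valid in S4, hence also in S5 (every theorem of S4 is a theorem of S5).
T-tableau for the negation ¬(◇◇(¬p1 ∧ p2) → ◇(¬p1 ∧ p2)):
1. ¬(◇◇(¬p1 ∧ p2) → ◇(¬p1 ∧ p2)), u
2. ◇◇(¬p1 ∧ p2), u
3. ¬◇(¬p1 ∧ p2), u
4. ¬(¬p1 ∧ p2), u
5. ¬p2, u
6. ◇(¬p1 ∧ p2), v
7. ¬(¬p1 ∧ p2), v
8. ¬p2, v
9. ¬p1 ∧ p2, w
10. ¬p1, w
11. p2, w
Accessibility: uRu, uRv, vRv, vRw, wRw
Complete open branch: countermodel on a T-frame, so not valid in T, nor in K (the same frame is also a K-frame).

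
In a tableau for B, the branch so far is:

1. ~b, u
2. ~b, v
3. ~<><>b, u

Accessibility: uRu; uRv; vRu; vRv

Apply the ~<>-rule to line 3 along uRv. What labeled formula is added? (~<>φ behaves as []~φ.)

~<>φ behaves as []~φ: propagate the negated body to each accessible world.

~<>b, v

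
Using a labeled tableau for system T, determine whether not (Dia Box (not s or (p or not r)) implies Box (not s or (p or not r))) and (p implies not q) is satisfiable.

Satisfiable

1. not (Dia Box (not s or (p or not r)) implies Box (not s or (p or not r))) and (p implies not q), w0
2. not (Dia Box (not s or (p or not r)) implies Box (not s or (p or not r))), w0   [and-rule on 1]
3. p implies not q, w0   [and-rule on 1]
4. Dia Box (not s or (p or not r)), w0   [neg-implies-rule on 2]
5. not Box (not s or (p or not r)), w0   [neg-implies-rule on 2]
6. not q, w0   [implies-rule on 3 (branches; this branch)]
7. Box (not s or (p or not r)), w1   [Dia-rule on 4: fresh world w1, w0Rw1]
8. not s or (p or not r), w1   [Box-rule on 7 via w1Rw1]
9. p or not r, w1   [or-rule on 8 (branches; this branch)]
10. not r, w1   [or-rule on 9 (branches; this branch)]
11. not (not s or (p or not r)), w2   [neg-Box-rule on 5: fresh world w2, w0Rw2]
12. s, w2   [neg-or-rule on 11]
13. not (p or not r), w2   [neg-or-rule on 11]
14. not p, w2   [neg-or-rule on 13]
15. r, w2   [neg-or-rule on 13]
Accessibility: w0Rw0, w0Rw1, w0Rw2, w1Rw1, w2Rw2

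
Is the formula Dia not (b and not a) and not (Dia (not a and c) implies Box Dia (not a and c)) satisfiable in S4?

Yes, satisfiable

1. Dia not (b and not a) and not (Dia (not a and c) implies Box Dia (not a and c)), w0
2. Dia not (b and not a), w0
3. not (Dia (not a and c) implies Box Dia (not a and c)), w0
4. Dia (not a and c), w0
5. not Box Dia (not a and c), w0
6. not (b and not a), w1
7. a, w1
8. not a and c, w2
9. not a, w2
10. c, w2
11. not Dia (not a and c), w3
12. not (not a and c), w3
13. not c, w3
Accessibility: w0Rw0, w0Rw1, w0Rw2, w0Rw3, w1Rw1, w2Rw2, w3Rw3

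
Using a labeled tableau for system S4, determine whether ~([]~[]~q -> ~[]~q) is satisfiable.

1. ~([]~[]~q -> ~[]~q), 0
2. []~[]~q, 0
3. []~q, 0
4. ~[]~q, 0
5. ~q, 0
6. q, 1
7. ~[]~q, 1
8. ~q, 1
Accessibility: 0R0, 0R1, 1R1
Branch closes: q and ~q both at 1.
All branches of the tableau close; one closing branch shown above.

No, unsatisfiable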